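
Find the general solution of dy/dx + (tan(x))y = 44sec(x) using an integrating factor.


P(x) = tan(x) ⇒ μ = e^(∫tan(x)dx) = sec(x).
(sec(x) y)' = 44sec²(x) ⇒ sec(x) y = 44tan(x) + C.
Multiply by cos(x): y = 44sin(x) + C·cos(x).


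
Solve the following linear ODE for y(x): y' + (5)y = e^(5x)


P(x) = 5 ⇒ μ = e^(5x).
(μ y)' = e^(10x) ⇒ μ y = (1/10)e^(10x) + C.
Divide by μ: y = (1/10)e^(5x) + Ce^(-5x).


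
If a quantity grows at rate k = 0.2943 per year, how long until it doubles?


Exponential growth: P(t) = P₀ e^(0.2943t). Set P(t)/P₀ = 2: e^(0.2943t) = 2.
Solve: t = ln(2)/0.2943 ≈ 2.36 years.


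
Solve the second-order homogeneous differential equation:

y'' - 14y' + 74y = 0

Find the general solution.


Characteristic equation: r² - 14r + 74 = 0.
Discriminant is negative; roots r = 7 ± 5i (complex conjugate pair).
General solution uses e^(α x)(C₁ cos(β x) + C₂ sin(β x)): y = e^(7x)(C₁cos(5x) + C₂sin(5x)).


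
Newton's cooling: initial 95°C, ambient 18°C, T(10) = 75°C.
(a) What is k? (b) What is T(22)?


Newton's law: T(t) = T_a + (T₀ - T_a)e^(-kt).
(a) Use T(10) = 75: (75 - 18)/(95 - 18) = e^(-k·10), so k = -ln(0.740)/10 ≈ 0.0301.
(b) Apply k to t = 22: T(22) = 18 + (77)e^(-0.662) ≈ 57.7°C.


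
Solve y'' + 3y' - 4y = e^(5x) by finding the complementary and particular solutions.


Characteristic roots of r² + 3r - 4 = 0 are -4, 1.
y_h = C₁e^(-4x) + C₂e^(x).
Forcing exponent 5 is not a characteristic root; try y_p = Ae^(5x).
Substitute: A·(25 + (3)·5 + (-4)) = A·36 = 1, so A = 1/36.
General solution: y = C₁e^(-4x) + C₂e^(x) + (1/36)e^(5x).


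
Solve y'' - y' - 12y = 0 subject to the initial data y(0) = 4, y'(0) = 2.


Characteristic roots of r² - r - 12 = 0 are -3, 4.
General solution y = c₁ e^(-3x) + c₂ e^(4x).
Apply y(0) = 4: c₁ + c₂ = 4. Apply y'(0) = 2: -3 c₁ + 4 c₂ = 2.
Solve: c₁ = 2, c₂ = 2.
Particular solution: y = 2e^(-3x) + 2e^(4x).


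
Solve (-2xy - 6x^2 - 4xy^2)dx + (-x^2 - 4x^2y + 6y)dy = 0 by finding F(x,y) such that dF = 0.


Check exactness: ∂M/∂y = -2x - 8xy and ∂N/∂x = -2x - 8xy; equal, so the equation is exact.
Integrate M with respect to x (treating y as constant): ∫M dx = -x^2y - 2x^3 - 2x^2y^2 + h(y).
Differentiate w.r.t. y and set equal to N: the x-dependent terms already match, leaving h'(y) = 6y. Integrate: h(y) = 3y^2.
So F(x,y) = -x^2y - 2x^3 - 2x^2y^2 + 3y^2.
General solution: -x^2y - 2x^3 - 2x^2y^2 + 3y^2 = C.


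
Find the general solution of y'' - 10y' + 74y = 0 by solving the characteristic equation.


Characteristic equation: r² - 10r + 74 = 0.
Discriminant is negative; roots r = 5 ± 7i (complex conjugate pair).
General solution uses e^(α x)(C₁ cos(β x) + C₂ sin(β x)): y = e^(5x)(C₁cos(7x) + C₂sin(7x)).


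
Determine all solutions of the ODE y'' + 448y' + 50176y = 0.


Characteristic equation: r² + 448r + 50176 = 0, i.e. (r + 224)² = 0.
Repeated root r = -224; include an x factor for the second linearly independent solution.
General solution: y = (C₁ + C₂x)e^(-224x).


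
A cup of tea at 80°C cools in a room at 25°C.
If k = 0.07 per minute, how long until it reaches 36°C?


From T(t) = T_a + (T₀ - T_a)e^(-kt), set T(t) = 36:
(36 - 25) / (80 - 25) = e^(-0.07t), so t = -ln(0.200)/0.07 ≈ 23.0 minutes.


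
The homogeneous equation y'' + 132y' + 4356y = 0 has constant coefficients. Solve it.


Characteristic equation: r² + 132r + 4356 = 0, i.e. (r + 66)² = 0.
Repeated root r = -66; include an x factor for the second linearly independent solution.
General solution: y = (C₁ + C₂x)e^(-66x).


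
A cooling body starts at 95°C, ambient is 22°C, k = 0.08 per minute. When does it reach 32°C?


From T(t) = T_a + (T₀ - T_a)e^(-kt), set T(t) = 32:
(32 - 22) / (95 - 22) = e^(-0.08t), so t = -ln(0.137)/0.08 ≈ 24.8 minutes.


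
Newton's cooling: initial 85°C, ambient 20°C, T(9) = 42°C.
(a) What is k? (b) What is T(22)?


Newton's law: T(t) = T_a + (T₀ - T_a)e^(-kt).
(a) Use T(9) = 42: (42 - 20)/(85 - 20) = e^(-k·9), so k = -ln(0.338)/9 ≈ 0.1204.
(b) Apply k to t = 22: T(22) = 20 + (65)e^(-2.648) ≈ 24.6°C.


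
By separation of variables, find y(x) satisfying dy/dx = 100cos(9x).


g(y) = 1, so integrate directly: y = ∫ 100cos(9x) dx = (100/9)sin(9x) + C.


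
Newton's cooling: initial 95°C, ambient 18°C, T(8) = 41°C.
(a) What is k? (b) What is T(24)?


Newton's law: T(t) = T_a + (T₀ - T_a)e^(-kt).
(a) Use T(8) = 41: (41 - 18)/(95 - 18) = e^(-k·8), so k = -ln(0.299)/8 ≈ 0.1510.
(b) Apply k to t = 24: T(24) = 18 + (77)e^(-3.625) ≈ 20.1°C.


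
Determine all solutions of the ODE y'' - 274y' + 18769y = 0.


Characteristic equation: r² - 274r + 18769 = 0, i.e. (r - 137)² = 0.
Repeated root r = 137; include an x factor for the second linearly independent solution.
General solution: y = (C₁ + C₂x)e^(137x).


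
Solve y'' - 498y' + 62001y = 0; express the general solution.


Characteristic equation: r² - 498r + 62001 = 0, i.e. (r - 249)² = 0.
Repeated root r = 249; include an x factor for the second linearly independent solution.
General solution: y = (C₁ + C₂x)e^(249x).


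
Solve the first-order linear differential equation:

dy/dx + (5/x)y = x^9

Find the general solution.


P(x) = 5/x ⇒ μ = x^5.
(x^5 y)' = x^5·x^9 = x^14.
Integrate: x^5 y = x^15/(15) + C.
Solve for y: y = (1/15)x^10 + C/x^5.


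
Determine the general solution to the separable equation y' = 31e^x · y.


Separate variables: dy/y = 31e^x dx.
Integrate: ln|y| = 31e^x + C₀.
Exponentiate: y = Ce^(31e^x).


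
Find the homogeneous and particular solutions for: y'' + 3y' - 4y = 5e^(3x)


Characteristic roots of r² + 3r - 4 = 0 are -4, 1.
y_h = C₁e^(-4x) + C₂e^(x).
Forcing exponent 3 is not a characteristic root; try y_p = Ae^(3x).
Substitute: A·(9 + (3)·3 + (-4)) = A·14 = 5, so A = 5/14.
General solution: y = C₁e^(-4x) + C₂e^(x) + (5/14)e^(3x).


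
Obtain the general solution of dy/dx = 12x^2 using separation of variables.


Integrate both sides with respect to x: y = ∫ 12x^2 dx = 4x^3 + C.


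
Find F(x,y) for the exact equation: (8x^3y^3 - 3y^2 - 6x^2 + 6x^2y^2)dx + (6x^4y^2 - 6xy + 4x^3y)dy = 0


Check exactness: ∂M/∂y = 24x^3y^2 - 6y + 12x^2y and ∂N/∂x = 24x^3y^2 - 6y + 12x^2y; equal, so the equation is exact.
Integrate M with respect to x (treating y as constant): ∫M dx = 2x^4y^3 - 3xy^2 - 2x^3 + 2x^3y^2 + h(y).
Differentiate w.r.t. y and set equal to N: all terms match, so h'(y) = 0 and h is a constant absorbed into C.
General solution: 2x^4y^3 - 3xy^2 - 2x^3 + 2x^3y^2 = C.


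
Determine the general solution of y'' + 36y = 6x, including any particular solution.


Homogeneous: r² + 36 = 0 ⇒ r = ±6i, y_h = C₁cos(6x) + C₂sin(6x).
Polynomial forcing; try y_p = Ax + B. Then y_p'' + 36 y_p = 36(Ax + B) = 6x, so B = 0 and A = 1/6.
General solution: y = C₁cos(6x) + C₂sin(6x) + (1/6)x.


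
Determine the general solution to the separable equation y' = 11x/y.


Separate variables: y dy = 11x dx.
Integrate both sides: y²/2 = (11/2)x^2 + C₀.
Multiply by 2: y² = 11x^2 + C.


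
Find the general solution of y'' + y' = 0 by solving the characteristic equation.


Characteristic equation: r² + r = 0.
Factor: (r + 1)(r - 0) = 0 ⇒ r = -1, 0 (distinct real).
General solution: y = C₁e^(-x) + C₂.


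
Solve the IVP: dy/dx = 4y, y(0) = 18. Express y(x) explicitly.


General solution of y' = 4y is y = Ce^(4x).
Apply y(0) = 18: C = 18.
Particular solution: y = 18e^(4x).


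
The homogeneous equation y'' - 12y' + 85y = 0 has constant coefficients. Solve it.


Characteristic equation: r² - 12r + 85 = 0.
Discriminant is negative; roots r = 6 ± 7i (complex conjugate pair).
General solution uses e^(α x)(C₁ cos(β x) + C₂ sin(β x)): y = e^(6x)(C₁cos(7x) + C₂sin(7x)).


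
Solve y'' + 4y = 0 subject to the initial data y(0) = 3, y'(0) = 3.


Characteristic roots of r² + 4 = 0 are ±2i, so y = C₁cos(2x) + C₂sin(2x).
Apply y(0) = 3: C₁ = 3. Differentiate and apply y'(0) = 3: 2·C₂ = 3, so C₂ = 3/2.
Particular solution: y = 3cos(2x) + (3/2)sin(2x).


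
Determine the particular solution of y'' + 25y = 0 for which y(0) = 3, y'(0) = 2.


Characteristic roots of r² + 25 = 0 are ±5i, so y = C₁cos(5x) + C₂sin(5x).
Apply y(0) = 3: C₁ = 3. Differentiate and apply y'(0) = 2: 5·C₂ = 2, so C₂ = 2/5.
Particular solution: y = 3cos(5x) + (2/5)sin(5x).


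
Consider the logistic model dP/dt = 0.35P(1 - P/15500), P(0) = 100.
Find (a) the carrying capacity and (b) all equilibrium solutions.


Logistic ODE dP/dt = 0.35P(1 - P/15500) has equilibria where dP/dt = 0, i.e. P = 0 or P = 15500.
The coefficient (1 - P/K) = 0 when P = K, identifying K = 15500 as the carrying capacity.
(a) K = 15500; (b) equilibria P = 0 and P = 15500.


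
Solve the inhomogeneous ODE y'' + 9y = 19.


Homogeneous part: r² + 9 = 0 ⇒ r = ±3i, so y_h = C₁cos(3x) + C₂sin(3x).
Try constant y_p = A; plug in: 9A = 19 ⇒ A = 19/9.
General solution: y = C₁cos(3x) + C₂sin(3x) + 19/9.


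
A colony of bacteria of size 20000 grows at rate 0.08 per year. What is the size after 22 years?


The ODE dP/dt = 0.08P has solution P(t) = P(0)e^(0.08t).
Substitute P(0) = 20000 and t = 22: P(22) = 20000 e^(1.76) ≈ 116249.


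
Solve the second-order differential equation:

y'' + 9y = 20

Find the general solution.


Homogeneous part: r² + 9 = 0 ⇒ r = ±3i, so y_h = C₁cos(3x) + C₂sin(3x).
Try constant y_p = A; plug in: 9A = 20 ⇒ A = 20/9.
General solution: y = C₁cos(3x) + C₂sin(3x) + 20/9.


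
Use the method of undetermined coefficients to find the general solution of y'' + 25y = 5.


Homogeneous part: r² + 25 = 0 ⇒ r = ±5i, so y_h = C₁cos(5x) + C₂sin(5x).
Try constant y_p = A; plug in: 25A = 5 ⇒ A = 1/5.
General solution: y = C₁cos(5x) + C₂sin(5x) + 1/5.


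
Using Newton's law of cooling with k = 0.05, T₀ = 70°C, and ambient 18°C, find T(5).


Newton's law: dT/dt = -k(T - T_a) has solution T(t) = T_a + (T₀ - T_a)e^(-kt).
Plug in T_a = 18, T₀ = 70, k = 0.05, t = 5: T(5) = 18 + (52)e^(-0.25) ≈ 58.5°C.


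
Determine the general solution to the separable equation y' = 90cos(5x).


g(y) = 1, so integrate directly: y = ∫ 90cos(5x) dx = 18sin(5x) + C.


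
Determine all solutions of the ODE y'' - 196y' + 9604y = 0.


Characteristic equation: r² - 196r + 9604 = 0, i.e. (r - 98)² = 0.
Repeated root r = 98; include an x factor for the second linearly independent solution.
General solution: y = (C₁ + C₂x)e^(98x).


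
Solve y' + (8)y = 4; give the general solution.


P(x) = 8, Q(x) = 4; integrating factor μ = e^(8x).
(μ y)' = 4e^(8x) ⇒ μ y = (1/2)e^(8x) + C.
Divide by μ: y = 1/2 + Ce^(-8x).


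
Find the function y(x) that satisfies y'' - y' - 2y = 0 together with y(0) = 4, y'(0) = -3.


Characteristic roots of r² - r - 2 = 0 are 2, -1.
General solution y = c₁ e^(2x) + c₂ e^(-x).
Apply y(0) = 4: c₁ + c₂ = 4. Apply y'(0) = -3: 2 c₁ - 1 c₂ = -3.
Solve: c₁ = 1/3, c₂ = 11/3.
Particular solution: y = (1/3)e^(2x) + (11/3)e^(-x).


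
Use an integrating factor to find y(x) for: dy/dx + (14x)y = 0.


P(x) = 14x ⇒ μ = e^(7x²).
Q(x) = 0 so μ y is constant: y = Ce^(-7x²).


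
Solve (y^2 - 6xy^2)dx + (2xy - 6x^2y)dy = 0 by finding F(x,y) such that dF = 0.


Check exactness: ∂M/∂y = 2y - 12xy and ∂N/∂x = 2y - 12xy; equal, so the equation is exact.
Integrate M with respect to x (treating y as constant): ∫M dx = xy^2 - 3x^2y^2 + h(y).
Differentiate w.r.t. y and set equal to N: all terms match, so h'(y) = 0 and h is a constant absorbed into C.
General solution: xy^2 - 3x^2y^2 = C.


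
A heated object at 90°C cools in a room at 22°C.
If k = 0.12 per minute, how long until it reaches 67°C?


From T(t) = T_a + (T₀ - T_a)e^(-kt), set T(t) = 67:
(67 - 22) / (90 - 22) = e^(-0.12t), so t = -ln(0.662)/0.12 ≈ 3.4 minutes.


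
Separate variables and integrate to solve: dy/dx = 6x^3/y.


Separate variables: y dy = 6x^3 dx.
Integrate both sides: y²/2 = (3/2)x^4 + C₀.
Multiply by 2: y² = 3x^4 + C.


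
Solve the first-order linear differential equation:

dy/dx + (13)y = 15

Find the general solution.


P(x) = 13, Q(x) = 15; integrating factor μ = e^(13x).
(μ y)' = 15e^(13x) ⇒ μ y = (15/13)e^(13x) + C.
Divide by μ: y = 15/13 + Ce^(-13x).


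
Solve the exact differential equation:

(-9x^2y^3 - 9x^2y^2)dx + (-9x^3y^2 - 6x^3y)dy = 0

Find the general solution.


Check exactness: ∂M/∂y = -27x^2y^2 - 18x^2y and ∂N/∂x = -27x^2y^2 - 18x^2y; equal, so the equation is exact.
Integrate M with respect to x (treating y as constant): ∫M dx = -3x^3y^3 - 3x^3y^2 + h(y).
Differentiate w.r.t. y and set equal to N: all terms match, so h'(y) = 0 and h is a constant absorbed into C.
General solution: -3x^3y^3 - 3x^3y^2 = C.


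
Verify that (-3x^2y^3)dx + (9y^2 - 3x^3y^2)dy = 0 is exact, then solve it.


Check exactness: ∂M/∂y = -9x^2y^2 and ∂N/∂x = -9x^2y^2; equal, so the equation is exact.
Integrate M with respect to x (treating y as constant): ∫M dx = -x^3y^3 + h(y).
Differentiate w.r.t. y and set equal to N: the x-dependent terms already match, leaving h'(y) = 9y^2. Integrate: h(y) = 3y^3.
So F(x,y) = 3y^3 - x^3y^3.
General solution: 3y^3 - x^3y^3 = C.


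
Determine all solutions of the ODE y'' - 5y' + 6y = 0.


Characteristic equation: r² - 5r + 6 = 0.
Factor: (r - 3)(r - 2) = 0 ⇒ r = 3, 2 (distinct real).
General solution: y = C₁e^(3x) + C₂e^(2x).


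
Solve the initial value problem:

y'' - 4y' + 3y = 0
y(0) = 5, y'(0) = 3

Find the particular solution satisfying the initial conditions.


Characteristic roots of r² - 4r + 3 = 0 are 3, 1.
General solution y = c₁ e^(3x) + c₂ e^(x).
Apply y(0) = 5: c₁ + c₂ = 5. Apply y'(0) = 3: 3 c₁ + 1 c₂ = 3.
Solve: c₁ = -1, c₂ = 6.
Particular solution: y = -e^(3x) + 6e^(x).


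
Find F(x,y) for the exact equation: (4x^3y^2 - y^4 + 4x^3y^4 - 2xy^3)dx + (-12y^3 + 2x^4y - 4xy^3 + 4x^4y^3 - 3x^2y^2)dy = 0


Check exactness: ∂M/∂y = 8x^3y - 4y^3 + 16x^3y^3 - 6xy^2 and ∂N/∂x = 8x^3y - 4y^3 + 16x^3y^3 - 6xy^2; equal, so the equation is exact.
Integrate M with respect to x (treating y as constant): ∫M dx = x^4y^2 - xy^4 + x^4y^4 - x^2y^3 + h(y).
Differentiate w.r.t. y and set equal to N: the x-dependent terms already match, leaving h'(y) = -12y^3. Integrate: h(y) = -3y^4.
So F(x,y) = -3y^4 + x^4y^2 - xy^4 + x^4y^4 - x^2y^3.
General solution: -3y^4 + x^4y^2 - xy^4 + x^4y^4 - x^2y^3 = C.


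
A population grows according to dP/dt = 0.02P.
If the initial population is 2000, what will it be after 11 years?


The ODE dP/dt = 0.02P has solution P(t) = P(0)e^(0.02t).
Substitute P(0) = 2000 and t = 11: P(11) = 2000 e^(0.22) ≈ 2492.


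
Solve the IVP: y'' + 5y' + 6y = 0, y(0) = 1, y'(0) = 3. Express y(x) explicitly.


Characteristic roots of r² + 5r + 6 = 0 are -3, -2.
General solution y = c₁ e^(-3x) + c₂ e^(-2x).
Apply y(0) = 1: c₁ + c₂ = 1. Apply y'(0) = 3: -3 c₁ - 2 c₂ = 3.
Solve: c₁ = -5, c₂ = 6.
Particular solution: y = -5e^(-3x) + 6e^(-2x).


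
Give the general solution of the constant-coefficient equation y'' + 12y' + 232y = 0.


Characteristic equation: r² + 12r + 232 = 0.
Discriminant is negative; roots r = -6 ± 14i (complex conjugate pair).
General solution uses e^(α x)(C₁ cos(β x) + C₂ sin(β x)): y = e^(-6x)(C₁cos(14x) + C₂sin(14x)).


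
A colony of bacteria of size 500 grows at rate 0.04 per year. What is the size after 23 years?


The ODE dP/dt = 0.04P has solution P(t) = P(0)e^(0.04t).
Substitute P(0) = 500 and t = 23: P(23) = 500 e^(0.92) ≈ 1255.


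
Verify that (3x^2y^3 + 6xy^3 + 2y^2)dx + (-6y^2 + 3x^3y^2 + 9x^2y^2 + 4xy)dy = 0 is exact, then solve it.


Check exactness: ∂M/∂y = 9x^2y^2 + 18xy^2 + 4y and ∂N/∂x = 9x^2y^2 + 18xy^2 + 4y; equal, so the equation is exact.
Integrate M with respect to x (treating y as constant): ∫M dx = x^3y^3 + 3x^2y^3 + 2xy^2 + h(y).
Differentiate w.r.t. y and set equal to N: the x-dependent terms already match, leaving h'(y) = -6y^2. Integrate: h(y) = -2y^3.
So F(x,y) = -2y^3 + x^3y^3 + 3x^2y^3 + 2xy^2.
General solution: -2y^3 + x^3y^3 + 3x^2y^3 + 2xy^2 = C.


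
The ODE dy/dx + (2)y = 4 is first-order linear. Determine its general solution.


P(x) = 2, Q(x) = 4; integrating factor μ = e^(2x).
(μ y)' = 4e^(2x) ⇒ μ y = 2e^(2x) + C.
Divide by μ: y = 2 + Ce^(-2x).


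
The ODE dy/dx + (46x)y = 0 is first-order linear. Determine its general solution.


P(x) = 46x ⇒ μ = e^(23x²).
Q(x) = 0 so μ y is constant: y = Ce^(-23x²).


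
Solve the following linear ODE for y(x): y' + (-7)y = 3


P(x) = -7 ⇒ μ = e^(-7x).
(μ y)' = 3e^(-7x) ⇒ μ y = -(3/7)e^(-7x) + C.
Divide by μ: y = -3/7 + Ce^(7x).


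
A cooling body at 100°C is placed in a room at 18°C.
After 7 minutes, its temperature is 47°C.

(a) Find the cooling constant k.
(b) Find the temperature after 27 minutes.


Newton's law: T(t) = T_a + (T₀ - T_a)e^(-kt).
(a) Use T(7) = 47: (47 - 18)/(100 - 18) = e^(-k·7), so k = -ln(0.354)/7 ≈ 0.1485.
(b) Apply k to t = 27: T(27) = 18 + (82)e^(-4.009) ≈ 19.5°C.


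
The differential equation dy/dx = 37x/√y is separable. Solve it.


Separate: √y dy = 37x dx.
Integrate: (2/3)y^(3/2) = (37/2)x² + C.


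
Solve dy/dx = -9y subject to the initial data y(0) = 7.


General solution of y' = -9y is y = Ce^(-9x).
Apply y(0) = 7: C = 7.
Particular solution: y = 7e^(-9x).


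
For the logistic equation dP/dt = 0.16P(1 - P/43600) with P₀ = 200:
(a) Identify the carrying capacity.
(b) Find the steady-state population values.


Logistic ODE dP/dt = 0.16P(1 - P/43600) has equilibria where dP/dt = 0, i.e. P = 0 or P = 43600.
The coefficient (1 - P/K) = 0 when P = K, identifying K = 43600 as the carrying capacity.
(a) K = 43600; (b) equilibria P = 0 and P = 43600.


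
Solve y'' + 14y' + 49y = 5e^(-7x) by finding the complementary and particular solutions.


Characteristic polynomial (r + 7)² = 0; repeated root r = -7.
y_h = (C₁ + C₂x)e^(-7x). Forcing matches the repeated root (resonance), so try y_p = Ax² e^(-7x).
Substitute and solve for A: 2A = 5, so A = 5/2.
General solution: y = (C₁ + C₂x + (5/2)x²)e^(-7x).


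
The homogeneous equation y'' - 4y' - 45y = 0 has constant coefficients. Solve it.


Characteristic equation: r² - 4r - 45 = 0.
Factor: (r + 5)(r - 9) = 0 ⇒ r = -5, 9 (distinct real).
General solution: y = C₁e^(-5x) + C₂e^(9x).


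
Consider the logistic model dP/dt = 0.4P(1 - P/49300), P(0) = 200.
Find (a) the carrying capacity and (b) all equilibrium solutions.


Logistic ODE dP/dt = 0.4P(1 - P/49300) has equilibria where dP/dt = 0, i.e. P = 0 or P = 49300.
The coefficient (1 - P/K) = 0 when P = K, identifying K = 49300 as the carrying capacity.
(a) K = 49300; (b) equilibria P = 0 and P = 49300.


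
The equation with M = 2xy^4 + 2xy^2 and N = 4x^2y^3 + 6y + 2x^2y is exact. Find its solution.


Check exactness: ∂M/∂y = 8xy^3 + 4xy and ∂N/∂x = 8xy^3 + 4xy; equal, so the equation is exact.
Integrate M with respect to x (treating y as constant): ∫M dx = x^2y^4 + x^2y^2 + h(y).
Differentiate w.r.t. y and set equal to N: the x-dependent terms already match, leaving h'(y) = 6y. Integrate: h(y) = 3y^2.
So F(x,y) = x^2y^4 + 3y^2 + x^2y^2.
General solution: x^2y^4 + 3y^2 + x^2y^2 = C.


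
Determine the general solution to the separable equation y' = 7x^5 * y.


Separate variables: dy/y = 7x^5 dx.
Integrate: ln|y| = (7/6)x^6 + C₀.
Exponentiate: y = Ce^((7/6)x^6).


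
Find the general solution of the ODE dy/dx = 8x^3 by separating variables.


Integrate both sides with respect to x: y = ∫ 8x^3 dx = 2x^4 + C.


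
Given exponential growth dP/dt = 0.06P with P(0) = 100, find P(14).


The ODE dP/dt = 0.06P has solution P(t) = P(0)e^(0.06t).
Substitute P(0) = 100 and t = 14: P(14) = 100 e^(0.84) ≈ 232.


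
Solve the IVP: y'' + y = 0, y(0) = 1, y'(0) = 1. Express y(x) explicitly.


Characteristic roots of r² + 1 = 0 are ±1i, so y = C₁cos(x) + C₂sin(x).
Apply y(0) = 1: C₁ = 1. Differentiate and apply y'(0) = 1: 1·C₂ = 1, so C₂ = 1.
Particular solution: y = cos(x) + sin(x).


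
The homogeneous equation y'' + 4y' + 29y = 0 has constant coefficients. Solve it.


Characteristic equation: r² + 4r + 29 = 0.
Discriminant is negative; roots r = -2 ± 5i (complex conjugate pair).
General solution uses e^(α x)(C₁ cos(β x) + C₂ sin(β x)): y = e^(-2x)(C₁cos(5x) + C₂sin(5x)).


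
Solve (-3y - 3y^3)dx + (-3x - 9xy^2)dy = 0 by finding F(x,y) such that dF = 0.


Check exactness: ∂M/∂y = -3 - 9y^2 and ∂N/∂x = -3 - 9y^2; equal, so the equation is exact.
Integrate M with respect to x (treating y as constant): ∫M dx = -3xy - 3xy^3 + h(y).
Differentiate w.r.t. y and set equal to N: all terms match, so h'(y) = 0 and h is a constant absorbed into C.
General solution: -3xy - 3xy^3 = C.


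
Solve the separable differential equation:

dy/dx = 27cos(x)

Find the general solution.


g(y) = 1, so integrate directly: y = ∫ 27cos(x) dx = 27sin(x) + C.


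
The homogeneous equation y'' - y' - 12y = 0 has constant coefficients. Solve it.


Characteristic equation: r² - r - 12 = 0.
Factor: (r + 3)(r - 4) = 0 ⇒ r = -3, 4 (distinct real).
General solution: y = C₁e^(-3x) + C₂e^(4x).


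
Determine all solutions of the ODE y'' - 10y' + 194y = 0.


Characteristic equation: r² - 10r + 194 = 0.
Discriminant is negative; roots r = 5 ± 13i (complex conjugate pair).
General solution uses e^(α x)(C₁ cos(β x) + C₂ sin(β x)): y = e^(5x)(C₁cos(13x) + C₂sin(13x)).


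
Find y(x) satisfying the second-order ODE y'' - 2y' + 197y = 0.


Characteristic equation: r² - 2r + 197 = 0.
Discriminant is negative; roots r = 1 ± 14i (complex conjugate pair).
General solution uses e^(α x)(C₁ cos(β x) + C₂ sin(β x)): y = e^(x)(C₁cos(14x) + C₂sin(14x)).


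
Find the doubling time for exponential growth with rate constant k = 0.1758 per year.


Exponential growth: P(t) = P₀ e^(0.1758t). Set P(t)/P₀ = 2: e^(0.1758t) = 2.
Solve: t = ln(2)/0.1758 ≈ 3.94 years.


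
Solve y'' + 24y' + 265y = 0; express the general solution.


Characteristic equation: r² + 24r + 265 = 0.
Discriminant is negative; roots r = -12 ± 11i (complex conjugate pair).
General solution uses e^(α x)(C₁ cos(β x) + C₂ sin(β x)): y = e^(-12x)(C₁cos(11x) + C₂sin(11x)).


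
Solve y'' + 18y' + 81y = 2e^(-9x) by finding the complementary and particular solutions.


Characteristic polynomial (r + 9)² = 0; repeated root r = -9.
y_h = (C₁ + C₂x)e^(-9x). Forcing matches the repeated root (resonance), so try y_p = Ax² e^(-9x).
Substitute and solve for A: 2A = 2, so A = 1.
General solution: y = (C₁ + C₂x + x²)e^(-9x).


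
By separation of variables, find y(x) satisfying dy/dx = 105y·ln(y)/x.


Separate: dy/[y ln(y)] = 105 dx/x.
Substitute u = ln(y): du/u = 105 dx/x.
Integrate: ln|ln(y)| = 105ln|x| + C₀, hence ln(y) = C·x^105.


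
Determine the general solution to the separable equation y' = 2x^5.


Integrate both sides with respect to x: y = ∫ 2x^5 dx = (1/3)x^6 + C.


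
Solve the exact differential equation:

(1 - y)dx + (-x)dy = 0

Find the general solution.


Check exactness: ∂M/∂y = -1 and ∂N/∂x = -1; equal, so the equation is exact.
Integrate M with respect to x (treating y as constant): ∫M dx = x - xy + h(y).
Differentiate w.r.t. y and set equal to N: all terms match, so h'(y) = 0 and h is a constant absorbed into C.
General solution: x - xy = C.


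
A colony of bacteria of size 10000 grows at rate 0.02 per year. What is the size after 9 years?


The ODE dP/dt = 0.02P has solution P(t) = P(0)e^(0.02t).
Substitute P(0) = 10000 and t = 9: P(9) = 10000 e^(0.18) ≈ 11972.


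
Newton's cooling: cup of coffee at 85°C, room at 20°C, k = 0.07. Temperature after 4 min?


Newton's law: dT/dt = -k(T - T_a) has solution T(t) = T_a + (T₀ - T_a)e^(-kt).
Plug in T_a = 20, T₀ = 85, k = 0.07, t = 4: T(4) = 20 + (65)e^(-0.28) ≈ 69.1°C.


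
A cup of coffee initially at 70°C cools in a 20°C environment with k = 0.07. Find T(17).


Newton's law: dT/dt = -k(T - T_a) has solution T(t) = T_a + (T₀ - T_a)e^(-kt).
Plug in T_a = 20, T₀ = 70, k = 0.07, t = 17: T(17) = 20 + (50)e^(-1.19) ≈ 35.2°C.


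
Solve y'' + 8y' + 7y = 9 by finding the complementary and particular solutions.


Characteristic roots of r² + 8r + 7 = 0 are -7, -1.
y_h = C₁e^(-7x) + C₂e^(-x).
Constant forcing; try y_p = A. Then 7A = 9 ⇒ A = 9/7.
General solution: y = C₁e^(-7x) + C₂e^(-x) + 9/7.


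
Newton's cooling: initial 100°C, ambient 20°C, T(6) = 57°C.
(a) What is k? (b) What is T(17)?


Newton's law: T(t) = T_a + (T₀ - T_a)e^(-kt).
(a) Use T(6) = 57: (57 - 20)/(100 - 20) = e^(-k·6), so k = -ln(0.463)/6 ≈ 0.1285.
(b) Apply k to t = 17: T(17) = 20 + (80)e^(-2.185) ≈ 29.0°C.


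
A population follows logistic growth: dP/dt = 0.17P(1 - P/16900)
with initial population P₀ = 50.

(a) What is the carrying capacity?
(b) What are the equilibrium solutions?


Logistic ODE dP/dt = 0.17P(1 - P/16900) has equilibria where dP/dt = 0, i.e. P = 0 or P = 16900.
The coefficient (1 - P/K) = 0 when P = K, identifying K = 16900 as the carrying capacity.
(a) K = 16900; (b) equilibria P = 0 and P = 16900.


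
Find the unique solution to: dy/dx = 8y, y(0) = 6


General solution of y' = 8y is y = Ce^(8x).
Apply y(0) = 6: C = 6.
Particular solution: y = 6e^(8x).


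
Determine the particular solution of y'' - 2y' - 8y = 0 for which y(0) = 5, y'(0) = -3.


Characteristic roots of r² - 2r - 8 = 0 are -2, 4.
General solution y = c₁ e^(-2x) + c₂ e^(4x).
Apply y(0) = 5: c₁ + c₂ = 5. Apply y'(0) = -3: -2 c₁ + 4 c₂ = -3.
Solve: c₁ = 23/6, c₂ = 7/6.
Particular solution: y = (23/6)e^(-2x) + (7/6)e^(4x).


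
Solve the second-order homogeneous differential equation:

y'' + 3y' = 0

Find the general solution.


Characteristic equation: r² + 3r = 0.
Factor: (r - 0)(r + 3) = 0 ⇒ r = 0, -3 (distinct real).
General solution: y = C₁ + C₂e^(-3x).


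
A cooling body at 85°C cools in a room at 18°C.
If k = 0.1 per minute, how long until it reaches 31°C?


From T(t) = T_a + (T₀ - T_a)e^(-kt), set T(t) = 31:
(31 - 18) / (85 - 18) = e^(-0.1t), so t = -ln(0.194)/0.1 ≈ 16.4 minutes.


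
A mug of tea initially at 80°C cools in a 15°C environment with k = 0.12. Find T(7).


Newton's law: dT/dt = -k(T - T_a) has solution T(t) = T_a + (T₀ - T_a)e^(-kt).
Plug in T_a = 15, T₀ = 80, k = 0.12, t = 7: T(7) = 15 + (65)e^(-0.84) ≈ 43.1°C.


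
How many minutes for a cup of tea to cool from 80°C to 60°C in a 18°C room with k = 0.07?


From T(t) = T_a + (T₀ - T_a)e^(-kt), set T(t) = 60:
(60 - 18) / (80 - 18) = e^(-0.07t), so t = -ln(0.677)/0.07 ≈ 5.6 minutes.


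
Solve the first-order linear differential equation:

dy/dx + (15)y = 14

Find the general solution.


P(x) = 15, Q(x) = 14; integrating factor μ = e^(15x).
(μ y)' = 14e^(15x) ⇒ μ y = (14/15)e^(15x) + C.
Divide by μ: y = 14/15 + Ce^(-15x).


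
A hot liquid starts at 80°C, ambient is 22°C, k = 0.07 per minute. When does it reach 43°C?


From T(t) = T_a + (T₀ - T_a)e^(-kt), set T(t) = 43:
(43 - 22) / (80 - 22) = e^(-0.07t), so t = -ln(0.362)/0.07 ≈ 14.5 minutes.


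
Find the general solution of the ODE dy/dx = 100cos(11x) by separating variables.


g(y) = 1, so integrate directly: y = ∫ 100cos(11x) dx = (100/11)sin(11x) + C.


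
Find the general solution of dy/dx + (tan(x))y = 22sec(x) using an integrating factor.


P(x) = tan(x) ⇒ μ = e^(∫tan(x)dx) = sec(x).
(sec(x) y)' = 22sec²(x) ⇒ sec(x) y = 22tan(x) + C.
Multiply by cos(x): y = 22sin(x) + C·cos(x).


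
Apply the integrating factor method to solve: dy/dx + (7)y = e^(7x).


P(x) = 7 ⇒ μ = e^(7x).
(μ y)' = e^(14x) ⇒ μ y = (1/14)e^(14x) + C.
Divide by μ: y = (1/14)e^(7x) + Ce^(-7x).


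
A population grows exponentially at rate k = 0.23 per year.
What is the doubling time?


Exponential growth: P(t) = P₀ e^(0.23t). Set P(t)/P₀ = 2: e^(0.23t) = 2.
Solve: t = ln(2)/0.23 ≈ 3.01 years.


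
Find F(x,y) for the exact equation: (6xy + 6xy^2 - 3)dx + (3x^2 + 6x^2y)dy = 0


Check exactness: ∂M/∂y = 6x + 12xy and ∂N/∂x = 6x + 12xy; equal, so the equation is exact.
Integrate M with respect to x (treating y as constant): ∫M dx = 3x^2y + 3x^2y^2 - 3x + h(y).
Differentiate w.r.t. y and set equal to N: all terms match, so h'(y) = 0 and h is a constant absorbed into C.
General solution: 3x^2y + 3x^2y^2 - 3x = C.


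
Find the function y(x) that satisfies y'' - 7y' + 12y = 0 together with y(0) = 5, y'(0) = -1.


Characteristic roots of r² - 7r + 12 = 0 are 4, 3.
General solution y = c₁ e^(4x) + c₂ e^(3x).
Apply y(0) = 5: c₁ + c₂ = 5. Apply y'(0) = -1: 4 c₁ + 3 c₂ = -1.
Solve: c₁ = -16, c₂ = 21.
Particular solution: y = -16e^(4x) + 21e^(3x).


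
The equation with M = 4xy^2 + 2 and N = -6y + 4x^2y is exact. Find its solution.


Check exactness: ∂M/∂y = 8xy and ∂N/∂x = 8xy; equal, so the equation is exact.
Integrate M with respect to x (treating y as constant): ∫M dx = 2x^2y^2 + 2x + h(y).
Differentiate w.r.t. y and set equal to N: the x-dependent terms already match, leaving h'(y) = -6y. Integrate: h(y) = -3y^2.
So F(x,y) = -3y^2 + 2x^2y^2 + 2x.
General solution: -3y^2 + 2x^2y^2 + 2x = C.


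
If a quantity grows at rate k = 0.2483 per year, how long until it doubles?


Exponential growth: P(t) = P₀ e^(0.2483t). Set P(t)/P₀ = 2: e^(0.2483t) = 2.
Solve: t = ln(2)/0.2483 ≈ 2.79 years.


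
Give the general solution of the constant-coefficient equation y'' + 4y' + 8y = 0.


Characteristic equation: r² + 4r + 8 = 0.
Discriminant is negative; roots r = -2 ± 2i (complex conjugate pair).
General solution uses e^(α x)(C₁ cos(β x) + C₂ sin(β x)): y = e^(-2x)(C₁cos(2x) + C₂sin(2x)).


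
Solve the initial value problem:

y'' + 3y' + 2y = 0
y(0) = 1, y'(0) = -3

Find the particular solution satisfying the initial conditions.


Characteristic roots of r² + 3r + 2 = 0 are -2, -1.
General solution y = c₁ e^(-2x) + c₂ e^(-x).
Apply y(0) = 1: c₁ + c₂ = 1. Apply y'(0) = -3: -2 c₁ - 1 c₂ = -3.
Solve: c₁ = 2, c₂ = -1.
Particular solution: y = 2e^(-2x) - e^(-x).


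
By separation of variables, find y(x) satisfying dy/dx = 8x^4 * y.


Separate variables: dy/y = 8x^4 dx.
Integrate: ln|y| = (8/5)x^5 + C₀.
Exponentiate: y = Ce^((8/5)x^5).


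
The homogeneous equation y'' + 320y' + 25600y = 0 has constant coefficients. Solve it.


Characteristic equation: r² + 320r + 25600 = 0, i.e. (r + 160)² = 0.
Repeated root r = -160; include an x factor for the second linearly independent solution.
General solution: y = (C₁ + C₂x)e^(-160x).


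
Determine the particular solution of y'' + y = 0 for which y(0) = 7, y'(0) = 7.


Characteristic roots of r² + 1 = 0 are ±1i, so y = C₁cos(x) + C₂sin(x).
Apply y(0) = 7: C₁ = 7. Differentiate and apply y'(0) = 7: 1·C₂ = 7, so C₂ = 7.
Particular solution: y = 7cos(x) + 7sin(x).


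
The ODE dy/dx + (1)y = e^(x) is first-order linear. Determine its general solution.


P(x) = 1 ⇒ μ = e^(x).
(μ y)' = e^(2x) ⇒ μ y = (1/2)e^(2x) + C.
Divide by μ: y = (1/2)e^(x) + Ce^(-x).


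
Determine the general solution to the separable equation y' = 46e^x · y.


Separate variables: dy/y = 46e^x dx.
Integrate: ln|y| = 46e^x + C₀.
Exponentiate: y = Ce^(46e^x).


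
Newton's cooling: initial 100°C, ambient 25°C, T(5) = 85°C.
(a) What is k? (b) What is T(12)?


Newton's law: T(t) = T_a + (T₀ - T_a)e^(-kt).
(a) Use T(5) = 85: (85 - 25)/(100 - 25) = e^(-k·5), so k = -ln(0.800)/5 ≈ 0.0446.
(b) Apply k to t = 12: T(12) = 25 + (75)e^(-0.536) ≈ 68.9°C.


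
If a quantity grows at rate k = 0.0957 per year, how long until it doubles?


Exponential growth: P(t) = P₀ e^(0.0957t). Set P(t)/P₀ = 2: e^(0.0957t) = 2.
Solve: t = ln(2)/0.0957 ≈ 7.24 years.


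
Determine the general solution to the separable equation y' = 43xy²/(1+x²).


Separate: dy/y² = 43x/(1+x²) dx.
Integrate LHS: ∫ dy/y² = -1/y.
Integrate RHS via u = 1+x²: (43/2)ln(1+x²) + C.
Result: -1/y = (43/2)ln(1+x²) + C.


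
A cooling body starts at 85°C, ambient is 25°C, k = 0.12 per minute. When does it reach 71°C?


From T(t) = T_a + (T₀ - T_a)e^(-kt), set T(t) = 71:
(71 - 25) / (85 - 25) = e^(-0.12t), so t = -ln(0.767)/0.12 ≈ 2.2 minutes.


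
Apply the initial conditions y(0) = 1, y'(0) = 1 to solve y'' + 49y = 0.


Characteristic roots of r² + 49 = 0 are ±7i, so y = C₁cos(7x) + C₂sin(7x).
Apply y(0) = 1: C₁ = 1. Differentiate and apply y'(0) = 1: 7·C₂ = 1, so C₂ = 1/7.
Particular solution: y = cos(7x) + (1/7)sin(7x).


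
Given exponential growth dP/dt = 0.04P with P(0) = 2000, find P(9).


The ODE dP/dt = 0.04P has solution P(t) = P(0)e^(0.04t).
Substitute P(0) = 2000 and t = 9: P(9) = 2000 e^(0.36) ≈ 2867.


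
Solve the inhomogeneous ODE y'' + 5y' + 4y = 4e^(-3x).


Characteristic roots of r² + 5r + 4 = 0 are -1, -4.
y_h = C₁e^(-x) + C₂e^(-4x).
Forcing exponent -3 is not a characteristic root; try y_p = Ae^(-3x).
Substitute: A·(9 + (5)·-3 + (4)) = A·-2 = 4, so A = -2.
General solution: y = C₁e^(-x) + C₂e^(-4x) - 2e^(-3x).


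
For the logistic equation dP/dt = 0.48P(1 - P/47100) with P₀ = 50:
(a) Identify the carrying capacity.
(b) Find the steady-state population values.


Logistic ODE dP/dt = 0.48P(1 - P/47100) has equilibria where dP/dt = 0, i.e. P = 0 or P = 47100.
The coefficient (1 - P/K) = 0 when P = K, identifying K = 47100 as the carrying capacity.
(a) K = 47100; (b) equilibria P = 0 and P = 47100.


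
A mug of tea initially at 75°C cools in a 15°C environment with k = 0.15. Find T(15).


Newton's law: dT/dt = -k(T - T_a) has solution T(t) = T_a + (T₀ - T_a)e^(-kt).
Plug in T_a = 15, T₀ = 75, k = 0.15, t = 15: T(15) = 15 + (60)e^(-2.25) ≈ 21.3°C.


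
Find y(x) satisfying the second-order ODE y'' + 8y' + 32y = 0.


Characteristic equation: r² + 8r + 32 = 0.
Discriminant is negative; roots r = -4 ± 4i (complex conjugate pair).
General solution uses e^(α x)(C₁ cos(β x) + C₂ sin(β x)): y = e^(-4x)(C₁cos(4x) + C₂sin(4x)).


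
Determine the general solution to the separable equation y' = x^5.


Integrate both sides with respect to x: y = ∫ x^5 dx = (1/6)x^6 + C.


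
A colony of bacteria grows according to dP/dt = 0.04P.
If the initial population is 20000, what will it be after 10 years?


The ODE dP/dt = 0.04P has solution P(t) = P(0)e^(0.04t).
Substitute P(0) = 20000 and t = 10: P(10) = 20000 e^(0.40) ≈ 29836.


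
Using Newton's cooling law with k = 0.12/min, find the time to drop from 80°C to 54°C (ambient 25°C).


From T(t) = T_a + (T₀ - T_a)e^(-kt), set T(t) = 54:
(54 - 25) / (80 - 25) = e^(-0.12t), so t = -ln(0.527)/0.12 ≈ 5.3 minutes.


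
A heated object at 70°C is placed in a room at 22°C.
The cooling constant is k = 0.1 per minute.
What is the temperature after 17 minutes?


Newton's law: dT/dt = -k(T - T_a) has solution T(t) = T_a + (T₀ - T_a)e^(-kt).
Plug in T_a = 22, T₀ = 70, k = 0.1, t = 17: T(17) = 22 + (48)e^(-1.70) ≈ 30.8°C.


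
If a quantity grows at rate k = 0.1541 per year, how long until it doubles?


Exponential growth: P(t) = P₀ e^(0.1541t). Set P(t)/P₀ = 2: e^(0.1541t) = 2.
Solve: t = ln(2)/0.1541 ≈ 4.50 years.


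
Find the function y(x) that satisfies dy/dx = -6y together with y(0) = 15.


General solution of y' = -6y is y = Ce^(-6x).
Apply y(0) = 15: C = 15.
Particular solution: y = 15e^(-6x).


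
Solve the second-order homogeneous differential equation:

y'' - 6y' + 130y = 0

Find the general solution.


Characteristic equation: r² - 6r + 130 = 0.
Discriminant is negative; roots r = 3 ± 11i (complex conjugate pair).
General solution uses e^(α x)(C₁ cos(β x) + C₂ sin(β x)): y = e^(3x)(C₁cos(11x) + C₂sin(11x)).


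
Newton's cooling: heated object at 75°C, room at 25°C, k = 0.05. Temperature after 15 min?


Newton's law: dT/dt = -k(T - T_a) has solution T(t) = T_a + (T₀ - T_a)e^(-kt).
Plug in T_a = 25, T₀ = 75, k = 0.05, t = 15: T(15) = 25 + (50)e^(-0.75) ≈ 48.6°C.


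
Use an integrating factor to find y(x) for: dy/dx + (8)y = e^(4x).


P(x) = 8 ⇒ μ = e^(8x).
(μ y)' = e^(12x) ⇒ μ y = e^(12x)/12 + C.
Divide by μ: y = (1/12)e^(4x) + Ce^(-8x).


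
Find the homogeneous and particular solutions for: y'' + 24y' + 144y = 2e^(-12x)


Characteristic polynomial (r + 12)² = 0; repeated root r = -12.
y_h = (C₁ + C₂x)e^(-12x). Forcing matches the repeated root (resonance), so try y_p = Ax² e^(-12x).
Substitute and solve for A: 2A = 2, so A = 1.
General solution: y = (C₁ + C₂x + x²)e^(-12x).


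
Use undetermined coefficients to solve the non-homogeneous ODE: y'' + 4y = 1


Homogeneous part: r² + 4 = 0 ⇒ r = ±2i, so y_h = C₁cos(2x) + C₂sin(2x).
Try constant y_p = A; plug in: 4A = 1 ⇒ A = 1/4.
General solution: y = C₁cos(2x) + C₂sin(2x) + 1/4.


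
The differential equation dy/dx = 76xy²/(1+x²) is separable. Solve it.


Separate: dy/y² = 76x/(1+x²) dx.
Integrate LHS: ∫ dy/y² = -1/y.
Integrate RHS via u = 1+x²: 38ln(1+x²) + C.
Result: -1/y = 38ln(1+x²) + C.


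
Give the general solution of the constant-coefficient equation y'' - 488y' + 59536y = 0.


Characteristic equation: r² - 488r + 59536 = 0, i.e. (r - 244)² = 0.
Repeated root r = 244; include an x factor for the second linearly independent solution.
General solution: y = (C₁ + C₂x)e^(244x).


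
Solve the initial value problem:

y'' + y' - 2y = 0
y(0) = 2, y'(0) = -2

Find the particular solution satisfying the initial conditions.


Characteristic roots of r² + r - 2 = 0 are -2, 1.
General solution y = c₁ e^(-2x) + c₂ e^(x).
Apply y(0) = 2: c₁ + c₂ = 2. Apply y'(0) = -2: -2 c₁ + 1 c₂ = -2.
Solve: c₁ = 4/3, c₂ = 2/3.
Particular solution: y = (4/3)e^(-2x) + (2/3)e^(x).


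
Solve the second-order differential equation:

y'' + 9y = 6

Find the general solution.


Homogeneous part: r² + 9 = 0 ⇒ r = ±3i, so y_h = C₁cos(3x) + C₂sin(3x).
Try constant y_p = A; plug in: 9A = 6 ⇒ A = 2/3.
General solution: y = C₁cos(3x) + C₂sin(3x) + 2/3.


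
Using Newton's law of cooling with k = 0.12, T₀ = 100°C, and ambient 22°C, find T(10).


Newton's law: dT/dt = -k(T - T_a) has solution T(t) = T_a + (T₀ - T_a)e^(-kt).
Plug in T_a = 22, T₀ = 100, k = 0.12, t = 10: T(10) = 22 + (78)e^(-1.20) ≈ 45.5°C.


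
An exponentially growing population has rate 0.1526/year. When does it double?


Exponential growth: P(t) = P₀ e^(0.1526t). Set P(t)/P₀ = 2: e^(0.1526t) = 2.
Solve: t = ln(2)/0.1526 ≈ 4.54 years.


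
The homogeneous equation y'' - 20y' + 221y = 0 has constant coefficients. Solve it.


Characteristic equation: r² - 20r + 221 = 0.
Discriminant is negative; roots r = 10 ± 11i (complex conjugate pair).
General solution uses e^(α x)(C₁ cos(β x) + C₂ sin(β x)): y = e^(10x)(C₁cos(11x) + C₂sin(11x)).


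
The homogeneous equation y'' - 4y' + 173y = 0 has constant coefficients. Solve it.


Characteristic equation: r² - 4r + 173 = 0.
Discriminant is negative; roots r = 2 ± 13i (complex conjugate pair).
General solution uses e^(α x)(C₁ cos(β x) + C₂ sin(β x)): y = e^(2x)(C₁cos(13x) + C₂sin(13x)).


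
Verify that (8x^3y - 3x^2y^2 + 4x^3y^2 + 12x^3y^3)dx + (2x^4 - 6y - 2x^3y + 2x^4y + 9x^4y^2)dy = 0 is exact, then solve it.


Check exactness: ∂M/∂y = 8x^3 - 6x^2y + 8x^3y + 36x^3y^2 and ∂N/∂x = 8x^3 - 6x^2y + 8x^3y + 36x^3y^2; equal, so the equation is exact.
Integrate M with respect to x (treating y as constant): ∫M dx = 2x^4y - x^3y^2 + x^4y^2 + 3x^4y^3 + h(y).
Differentiate w.r.t. y and set equal to N: the x-dependent terms already match, leaving h'(y) = -6y. Integrate: h(y) = -3y^2.
So F(x,y) = 2x^4y - 3y^2 - x^3y^2 + x^4y^2 + 3x^4y^3.
General solution: 2x^4y - 3y^2 - x^3y^2 + x^4y^2 + 3x^4y^3 = C.
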